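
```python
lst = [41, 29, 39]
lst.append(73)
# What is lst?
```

[41, 29, 39, 73]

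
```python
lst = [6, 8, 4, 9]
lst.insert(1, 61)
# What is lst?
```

[6, 61, 8, 4, 9]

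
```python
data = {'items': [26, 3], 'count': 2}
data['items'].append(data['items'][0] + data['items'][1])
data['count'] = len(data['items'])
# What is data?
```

After line 1: data = {'items': [26, 3], 'count': 2}
After line 2 (append 26 + 3 = 29): data = {'items': [26, 3, 29], 'count': 2}
After line 3 (count = len(items) = 3): data = {'items': [26, 3, 29], 'count': 3}

{'items': [26, 3, 29], 'count': 3}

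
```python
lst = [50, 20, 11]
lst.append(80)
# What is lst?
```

[50, 20, 11, 80]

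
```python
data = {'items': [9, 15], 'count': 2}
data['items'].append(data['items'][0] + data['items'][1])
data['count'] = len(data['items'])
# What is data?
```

After line 1: data = {'items': [9, 15], 'count': 2}
After line 2 (append 9 + 15 = 24): data = {'items': [9, 15, 24], 'count': 2}
After line 3 (count = len(items) = 3): data = {'items': [9, 15, 24], 'count': 3}

{'items': [9, 15, 24], 'count': 3}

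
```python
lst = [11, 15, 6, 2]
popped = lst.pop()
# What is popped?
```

2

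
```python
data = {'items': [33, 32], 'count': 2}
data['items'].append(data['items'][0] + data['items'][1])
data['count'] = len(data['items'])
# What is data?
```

After line 1: data = {'items': [33, 32], 'count': 2}
After line 2 (append 33 + 32 = 65): data = {'items': [33, 32, 65], 'count': 2}
After line 3 (count = len(items) = 3): data = {'items': [33, 32, 65], 'count': 3}

{'items': [33, 32, 65], 'count': 3}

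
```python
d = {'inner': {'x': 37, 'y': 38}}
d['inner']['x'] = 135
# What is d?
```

After line 1: d = {'inner': {'x': 37, 'y': 38}}
After line 2 (inner x overwritten): d = {'inner': {'x': 135, 'y': 38}}

{'inner': {'x': 135, 'y': 38}}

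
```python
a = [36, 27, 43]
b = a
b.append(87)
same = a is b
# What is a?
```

After line 1: a = [36, 27, 43]
After line 2 (b = a is an alias, same object): a = [36, 27, 43], b = [36, 27, 43]
After line 3 (b.append mutates the shared list): a = [36, 27, 43, 87], b = [36, 27, 43, 87]
After line 4 (same = a is b; same object -> True): same = True

[36, 27, 43, 87]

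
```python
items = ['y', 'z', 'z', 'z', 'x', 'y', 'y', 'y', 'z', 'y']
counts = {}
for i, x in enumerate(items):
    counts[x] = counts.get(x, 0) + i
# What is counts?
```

Initial: counts = {}, items = ['y', 'z', 'z', 'z', 'x', 'y', 'y', 'y', 'z', 'y']
i=0, x='y': counts = {'y': 0}
i=1, x='z': counts = {'y': 0, 'z': 1}
i=2, x='z': counts = {'y': 0, 'z': 3}
i=3, x='z': counts = {'y': 0, 'z': 6}
i=4, x='x': counts = {'y': 0, 'z': 6, 'x': 4}
i=5, x='y': counts = {'y': 5, 'z': 6, 'x': 4}
i=6, x='y': counts = {'y': 11, 'z': 6, 'x': 4}
i=7, x='y': counts = {'y': 18, 'z': 6, 'x': 4}
i=8, x='z': counts = {'y': 18, 'z': 14, 'x': 4}
i=9, x='y': counts = {'y': 27, 'z': 14, 'x': 4}

{'y': 27, 'z': 14, 'x': 4}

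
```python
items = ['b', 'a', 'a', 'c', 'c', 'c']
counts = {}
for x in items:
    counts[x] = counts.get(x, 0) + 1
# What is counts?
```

Initial: counts = {}, items = ['b', 'a', 'a', 'c', 'c', 'c']
See 'b': counts = {'b': 1}
See 'a': counts = {'b': 1, 'a': 1}
See 'a': counts = {'b': 1, 'a': 2}
See 'c': counts = {'b': 1, 'a': 2, 'c': 1}
See 'c': counts = {'b': 1, 'a': 2, 'c': 2}
See 'c': counts = {'b': 1, 'a': 2, 'c': 3}

{'b': 1, 'a': 2, 'c': 3}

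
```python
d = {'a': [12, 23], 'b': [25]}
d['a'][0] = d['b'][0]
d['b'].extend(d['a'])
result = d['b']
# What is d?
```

After line 1: d = {'a': [12, 23], 'b': [25]}
After line 2 (a[0] = b[0] = 25): d = {'a': [25, 23], 'b': [25]}
After line 3 (b.extend(a) appends [25, 23]): d = {'a': [25, 23], 'b': [25, 25, 23]}
After line 4: result = d['b'] = [25, 25, 23]

{'a': [25, 23], 'b': [25, 25, 23]}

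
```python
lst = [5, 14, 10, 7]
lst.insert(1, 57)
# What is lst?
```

[5, 57, 14, 10, 7]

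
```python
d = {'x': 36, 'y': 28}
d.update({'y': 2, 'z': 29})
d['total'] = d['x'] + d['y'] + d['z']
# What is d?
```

After line 1: d = {'x': 36, 'y': 28}
After line 2 (y overwritten, z added): d = {'x': 36, 'y': 2, 'z': 29}
After line 3 (total = 36 + 2 + 29 = 67): d = {'x': 36, 'y': 2, 'z': 29, 'total': 67}

{'x': 36, 'y': 2, 'z': 29, 'total': 67}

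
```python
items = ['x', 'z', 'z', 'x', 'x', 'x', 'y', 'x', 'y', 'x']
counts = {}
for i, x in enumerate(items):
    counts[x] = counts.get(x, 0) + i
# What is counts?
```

Initial: counts = {}, items = ['x', 'z', 'z', 'x', 'x', 'x', 'y', 'x', 'y', 'x']
i=0, x='x': counts = {'x': 0}
i=1, x='z': counts = {'x': 0, 'z': 1}
i=2, x='z': counts = {'x': 0, 'z': 3}
i=3, x='x': counts = {'x': 3, 'z': 3}
i=4, x='x': counts = {'x': 7, 'z': 3}
i=5, x='x': counts = {'x': 12, 'z': 3}
i=6, x='y': counts = {'x': 12, 'z': 3, 'y': 6}
i=7, x='x': counts = {'x': 19, 'z': 3, 'y': 6}
i=8, x='y': counts = {'x': 19, 'z': 3, 'y': 14}
i=9, x='x': counts = {'x': 28, 'z': 3, 'y': 14}

{'x': 28, 'z': 3, 'y': 14}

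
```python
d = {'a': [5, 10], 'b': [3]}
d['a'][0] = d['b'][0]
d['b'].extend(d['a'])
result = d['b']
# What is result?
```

After line 1: d = {'a': [5, 10], 'b': [3]}
After line 2 (a[0] = b[0] = 3): d = {'a': [3, 10], 'b': [3]}
After line 3 (b.extend(a) appends [3, 10]): d = {'a': [3, 10], 'b': [3, 3, 10]}
After line 4: result = d['b'] = [3, 3, 10]

[3, 3, 10]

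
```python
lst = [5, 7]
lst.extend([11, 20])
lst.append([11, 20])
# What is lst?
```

After line 1: lst = [5, 7]
After line 2 (extend unpacks [11, 20]): lst = [5, 7, 11, 20]
After line 3 (append adds [11, 20] as single element): lst = [5, 7, 11, 20, [11, 20]]

[5, 7, 11, 20, [11, 20]]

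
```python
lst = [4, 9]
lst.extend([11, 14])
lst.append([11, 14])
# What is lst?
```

After line 1: lst = [4, 9]
After line 2 (extend unpacks [11, 14]): lst = [4, 9, 11, 14]
After line 3 (append adds [11, 14] as single element): lst = [4, 9, 11, 14, [11, 14]]

[4, 9, 11, 14, [11, 14]]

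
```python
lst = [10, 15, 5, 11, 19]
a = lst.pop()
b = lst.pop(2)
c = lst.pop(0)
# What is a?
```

After line 1: lst = [10, 15, 5, 11, 19]
After line 2 (pop() -> a = 19): lst = [10, 15, 5, 11]
After line 3 (pop(2) -> b = 5): lst = [10, 15, 11]
After line 4 (pop(0) -> c = 10): lst = [15, 11]

19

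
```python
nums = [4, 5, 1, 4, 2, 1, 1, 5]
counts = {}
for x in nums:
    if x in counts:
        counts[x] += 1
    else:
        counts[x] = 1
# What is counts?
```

Initial: counts = {}, nums = [4, 5, 1, 4, 2, 1, 1, 5]
See 4: counts = {4: 1}
See 5: counts = {4: 1, 5: 1}
See 1: counts = {4: 1, 5: 1, 1: 1}
See 4: counts = {4: 2, 5: 1, 1: 1}
See 2: counts = {4: 2, 5: 1, 1: 1, 2: 1}
See 1: counts = {4: 2, 5: 1, 1: 2, 2: 1}
See 1: counts = {4: 2, 5: 1, 1: 3, 2: 1}
See 5: counts = {4: 2, 5: 2, 1: 3, 2: 1}

{4: 2, 5: 2, 1: 3, 2: 1}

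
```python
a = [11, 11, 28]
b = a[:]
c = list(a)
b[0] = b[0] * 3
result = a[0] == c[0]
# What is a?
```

After line 1: a = [11, 11, 28]
After line 2 (b = a[:], copy): a = [11, 11, 28], b = [11, 11, 28]
After line 3 (c = list(a) is a copy, new object): c = [11, 11, 28]
After line 4 (b[0] = 11 * 3 = 33; only b mutates (copy)): a = [11, 11, 28], b = [33, 11, 28], c = [11, 11, 28]
After line 5 (a[0] = 11, c[0] = 11; result = True)

[11, 11, 28]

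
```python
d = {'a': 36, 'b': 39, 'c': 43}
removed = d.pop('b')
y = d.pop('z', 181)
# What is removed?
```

After line 1: d = {'a': 36, 'b': 39, 'c': 43}
After line 2 (pop 'b' returns 39): d = {'a': 36, 'c': 43}, removed = 39
After line 3 (pop 'z' missing, returns default 181): d = {'a': 36, 'c': 43}, y = 181

39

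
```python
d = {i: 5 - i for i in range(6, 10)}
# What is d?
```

{6: -1, 7: -2, 8: -3, 9: -4}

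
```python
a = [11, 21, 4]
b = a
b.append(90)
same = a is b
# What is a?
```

After line 1: a = [11, 21, 4]
After line 2 (b = a is an alias, same object): a = [11, 21, 4], b = [11, 21, 4]
After line 3 (b.append mutates the shared list): a = [11, 21, 4, 90], b = [11, 21, 4, 90]
After line 4 (same = a is b; same object -> True): same = True

[11, 21, 4, 90]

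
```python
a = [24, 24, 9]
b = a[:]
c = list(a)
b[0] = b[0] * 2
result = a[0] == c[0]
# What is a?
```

After line 1: a = [24, 24, 9]
After line 2 (b = a[:], copy): a = [24, 24, 9], b = [24, 24, 9]
After line 3 (c = list(a) is a copy, new object): c = [24, 24, 9]
After line 4 (b[0] = 24 * 2 = 48; only b mutates (copy)): a = [24, 24, 9], b = [48, 24, 9], c = [24, 24, 9]
After line 5 (a[0] = 24, c[0] = 24; result = True)

[24, 24, 9]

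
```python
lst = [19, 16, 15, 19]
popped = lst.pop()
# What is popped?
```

19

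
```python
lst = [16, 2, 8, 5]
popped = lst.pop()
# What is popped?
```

5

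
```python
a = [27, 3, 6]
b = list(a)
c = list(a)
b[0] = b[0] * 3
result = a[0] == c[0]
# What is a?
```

After line 1: a = [27, 3, 6]
After line 2 (b = list(a), copy): a = [27, 3, 6], b = [27, 3, 6]
After line 3 (c = list(a) is a copy, new object): c = [27, 3, 6]
After line 4 (b[0] = 27 * 3 = 81; only b mutates (copy)): a = [27, 3, 6], b = [81, 3, 6], c = [27, 3, 6]
After line 5 (a[0] = 27, c[0] = 27; result = True)

[27, 3, 6]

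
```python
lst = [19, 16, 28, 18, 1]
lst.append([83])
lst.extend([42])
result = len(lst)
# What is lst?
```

After line 1: lst = [19, 16, 28, 18, 1]
After line 2 (append adds [83] as single element): lst = [19, 16, 28, 18, 1, [83]]
After line 3 (extend unpacks [42], adds 42): lst = [19, 16, 28, 18, 1, [83], 42]
After line 4: result = len(lst) = 7

[19, 16, 28, 18, 1, [83], 42]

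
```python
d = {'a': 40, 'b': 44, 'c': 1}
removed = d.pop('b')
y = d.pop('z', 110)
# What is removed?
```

After line 1: d = {'a': 40, 'b': 44, 'c': 1}
After line 2 (pop 'b' returns 44): d = {'a': 40, 'c': 1}, removed = 44
After line 3 (pop 'z' missing, returns default 110): d = {'a': 40, 'c': 1}, y = 110

44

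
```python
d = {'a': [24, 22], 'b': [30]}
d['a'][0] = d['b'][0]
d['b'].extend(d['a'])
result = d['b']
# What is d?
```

After line 1: d = {'a': [24, 22], 'b': [30]}
After line 2 (a[0] = b[0] = 30): d = {'a': [30, 22], 'b': [30]}
After line 3 (b.extend(a) appends [30, 22]): d = {'a': [30, 22], 'b': [30, 30, 22]}
After line 4: result = d['b'] = [30, 30, 22]

{'a': [30, 22], 'b': [30, 30, 22]}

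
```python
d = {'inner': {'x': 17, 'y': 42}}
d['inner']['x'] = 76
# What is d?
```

After line 1: d = {'inner': {'x': 17, 'y': 42}}
After line 2 (inner x overwritten): d = {'inner': {'x': 76, 'y': 42}}

{'inner': {'x': 76, 'y': 42}}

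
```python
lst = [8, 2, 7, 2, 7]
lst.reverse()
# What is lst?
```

[7, 2, 7, 2, 8]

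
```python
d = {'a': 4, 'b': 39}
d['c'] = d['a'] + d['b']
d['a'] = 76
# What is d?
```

After line 1: d = {'a': 4, 'b': 39}
After line 2 (d['c'] = 4 + 39): d = {'a': 4, 'b': 39, 'c': 43}
After line 3: d = {'a': 76, 'b': 39, 'c': 43}

{'a': 76, 'b': 39, 'c': 43}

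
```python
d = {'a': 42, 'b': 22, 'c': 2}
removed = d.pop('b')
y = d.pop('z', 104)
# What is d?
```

After line 1: d = {'a': 42, 'b': 22, 'c': 2}
After line 2 (pop 'b' returns 22): d = {'a': 42, 'c': 2}, removed = 22
After line 3 (pop 'z' missing, returns default 104): d = {'a': 42, 'c': 2}, y = 104

{'a': 42, 'c': 2}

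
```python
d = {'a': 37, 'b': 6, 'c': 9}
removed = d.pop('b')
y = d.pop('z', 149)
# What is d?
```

After line 1: d = {'a': 37, 'b': 6, 'c': 9}
After line 2 (pop 'b' returns 6): d = {'a': 37, 'c': 9}, removed = 6
After line 3 (pop 'z' missing, returns default 149): d = {'a': 37, 'c': 9}, y = 149

{'a': 37, 'c': 9}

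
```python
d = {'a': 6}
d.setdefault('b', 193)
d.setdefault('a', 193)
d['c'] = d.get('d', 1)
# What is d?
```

After line 1: d = {'a': 6}
After line 2 (setdefault adds 'b'=193): d = {'a': 6, 'b': 193}
After line 3 (setdefault 'a' no-op, already exists): d = {'a': 6, 'b': 193}
After line 4 (get('d', 1) returns default since 'd' not in d): d = {'a': 6, 'b': 193, 'c': 1}

{'a': 6, 'b': 193, 'c': 1}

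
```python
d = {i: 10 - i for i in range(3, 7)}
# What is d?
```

{3: 7, 4: 6, 5: 5, 6: 4}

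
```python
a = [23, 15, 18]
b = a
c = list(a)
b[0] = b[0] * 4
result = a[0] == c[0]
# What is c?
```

After line 1: a = [23, 15, 18]
After line 2 (b = a, alias): a = [23, 15, 18], b = [23, 15, 18]
After line 3 (c = list(a) is a copy, new object): c = [23, 15, 18]
After line 4 (b[0] = 23 * 4 = 92; mutates shared a/b): a = b = [92, 15, 18], c = [23, 15, 18]
After line 5 (a[0] = 92, c[0] = 23; result = False)

[23, 15, 18]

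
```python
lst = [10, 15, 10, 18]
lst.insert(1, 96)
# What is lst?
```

[10, 96, 15, 10, 18]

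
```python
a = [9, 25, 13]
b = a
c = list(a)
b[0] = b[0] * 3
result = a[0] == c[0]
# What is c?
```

After line 1: a = [9, 25, 13]
After line 2 (b = a, alias): a = [9, 25, 13], b = [9, 25, 13]
After line 3 (c = list(a) is a copy, new object): c = [9, 25, 13]
After line 4 (b[0] = 9 * 3 = 27; mutates shared a/b): a = b = [27, 25, 13], c = [9, 25, 13]
After line 5 (a[0] = 27, c[0] = 9; result = False)

[9, 25, 13]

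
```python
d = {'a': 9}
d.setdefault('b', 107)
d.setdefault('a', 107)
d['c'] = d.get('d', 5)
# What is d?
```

After line 1: d = {'a': 9}
After line 2 (setdefault adds 'b'=107): d = {'a': 9, 'b': 107}
After line 3 (setdefault 'a' no-op, already exists): d = {'a': 9, 'b': 107}
After line 4 (get('d', 5) returns default since 'd' not in d): d = {'a': 9, 'b': 107, 'c': 5}

{'a': 9, 'b': 107, 'c': 5}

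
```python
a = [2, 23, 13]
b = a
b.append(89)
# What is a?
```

After line 1: a = [2, 23, 13]
After line 2 (b = a is an alias, same object): a = [2, 23, 13], b = [2, 23, 13]
After line 3 (b.append mutates the shared list): a = [2, 23, 13, 89], b = [2, 23, 13, 89]

[2, 23, 13, 89]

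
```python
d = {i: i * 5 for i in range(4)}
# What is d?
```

{0: 0, 1: 5, 2: 10, 3: 15}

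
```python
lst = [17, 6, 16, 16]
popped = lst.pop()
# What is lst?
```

[17, 6, 16]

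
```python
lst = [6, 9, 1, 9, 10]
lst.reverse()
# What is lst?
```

[10, 9, 1, 9, 6]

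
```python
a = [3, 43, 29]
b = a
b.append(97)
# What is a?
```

After line 1: a = [3, 43, 29]
After line 2 (b = a is an alias, same object): a = [3, 43, 29], b = [3, 43, 29]
After line 3 (b.append mutates the shared list): a = [3, 43, 29, 97], b = [3, 43, 29, 97]

[3, 43, 29, 97]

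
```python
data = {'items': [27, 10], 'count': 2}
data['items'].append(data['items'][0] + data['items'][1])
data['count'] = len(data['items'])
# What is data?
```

After line 1: data = {'items': [27, 10], 'count': 2}
After line 2 (append 27 + 10 = 37): data = {'items': [27, 10, 37], 'count': 2}
After line 3 (count = len(items) = 3): data = {'items': [27, 10, 37], 'count': 3}

{'items': [27, 10, 37], 'count': 3}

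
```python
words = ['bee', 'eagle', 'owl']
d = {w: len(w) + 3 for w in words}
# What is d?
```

{'bee': 6, 'eagle': 8, 'owl': 6}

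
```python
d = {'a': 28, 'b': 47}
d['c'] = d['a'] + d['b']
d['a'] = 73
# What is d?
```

After line 1: d = {'a': 28, 'b': 47}
After line 2 (d['c'] = 28 + 47): d = {'a': 28, 'b': 47, 'c': 75}
After line 3: d = {'a': 73, 'b': 47, 'c': 75}

{'a': 73, 'b': 47, 'c': 75}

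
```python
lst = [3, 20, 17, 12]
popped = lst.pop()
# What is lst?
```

[3, 20, 17]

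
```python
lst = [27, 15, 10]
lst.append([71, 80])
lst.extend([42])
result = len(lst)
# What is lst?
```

After line 1: lst = [27, 15, 10]
After line 2 (append adds [71, 80] as single element): lst = [27, 15, 10, [71, 80]]
After line 3 (extend unpacks [42], adds 42): lst = [27, 15, 10, [71, 80], 42]
After line 4: result = len(lst) = 5

[27, 15, 10, [71, 80], 42]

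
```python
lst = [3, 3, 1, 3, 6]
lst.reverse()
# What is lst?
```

[6, 3, 1, 3, 3]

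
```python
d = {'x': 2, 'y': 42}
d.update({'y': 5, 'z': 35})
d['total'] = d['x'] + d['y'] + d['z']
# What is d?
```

After line 1: d = {'x': 2, 'y': 42}
After line 2 (y overwritten, z added): d = {'x': 2, 'y': 5, 'z': 35}
After line 3 (total = 2 + 5 + 35 = 42): d = {'x': 2, 'y': 5, 'z': 35, 'total': 42}

{'x': 2, 'y': 5, 'z': 35, 'total': 42}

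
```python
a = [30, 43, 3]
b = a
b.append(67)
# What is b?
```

After line 1: a = [30, 43, 3]
After line 2 (b = a is an alias, same object): a = [30, 43, 3], b = [30, 43, 3]
After line 3 (b.append mutates the shared list): a = [30, 43, 3, 67], b = [30, 43, 3, 67]

[30, 43, 3, 67]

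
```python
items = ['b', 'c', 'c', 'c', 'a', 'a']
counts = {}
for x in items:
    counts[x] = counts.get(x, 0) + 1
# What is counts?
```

Initial: counts = {}, items = ['b', 'c', 'c', 'c', 'a', 'a']
See 'b': counts = {'b': 1}
See 'c': counts = {'b': 1, 'c': 1}
See 'c': counts = {'b': 1, 'c': 2}
See 'c': counts = {'b': 1, 'c': 3}
See 'a': counts = {'b': 1, 'c': 3, 'a': 1}
See 'a': counts = {'b': 1, 'c': 3, 'a': 2}

{'b': 1, 'c': 3, 'a': 2}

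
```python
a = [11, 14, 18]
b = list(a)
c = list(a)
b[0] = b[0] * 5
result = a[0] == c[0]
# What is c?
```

After line 1: a = [11, 14, 18]
After line 2 (b = list(a), copy): a = [11, 14, 18], b = [11, 14, 18]
After line 3 (c = list(a) is a copy, new object): c = [11, 14, 18]
After line 4 (b[0] = 11 * 5 = 55; only b mutates (copy)): a = [11, 14, 18], b = [55, 14, 18], c = [11, 14, 18]
After line 5 (a[0] = 11, c[0] = 11; result = True)

[11, 14, 18]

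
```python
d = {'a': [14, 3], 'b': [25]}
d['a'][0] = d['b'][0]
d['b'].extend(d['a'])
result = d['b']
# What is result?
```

After line 1: d = {'a': [14, 3], 'b': [25]}
After line 2 (a[0] = b[0] = 25): d = {'a': [25, 3], 'b': [25]}
After line 3 (b.extend(a) appends [25, 3]): d = {'a': [25, 3], 'b': [25, 25, 3]}
After line 4: result = d['b'] = [25, 25, 3]

[25, 25, 3]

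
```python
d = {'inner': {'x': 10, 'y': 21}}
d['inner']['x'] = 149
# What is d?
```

After line 1: d = {'inner': {'x': 10, 'y': 21}}
After line 2 (inner x overwritten): d = {'inner': {'x': 149, 'y': 21}}

{'inner': {'x': 149, 'y': 21}}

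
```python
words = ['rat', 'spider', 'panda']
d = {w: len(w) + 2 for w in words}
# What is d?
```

{'rat': 5, 'spider': 8, 'panda': 7}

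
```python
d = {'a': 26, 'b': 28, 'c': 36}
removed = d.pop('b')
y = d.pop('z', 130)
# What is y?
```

After line 1: d = {'a': 26, 'b': 28, 'c': 36}
After line 2 (pop 'b' returns 28): d = {'a': 26, 'c': 36}, removed = 28
After line 3 (pop 'z' missing, returns default 130): d = {'a': 26, 'c': 36}, y = 130

130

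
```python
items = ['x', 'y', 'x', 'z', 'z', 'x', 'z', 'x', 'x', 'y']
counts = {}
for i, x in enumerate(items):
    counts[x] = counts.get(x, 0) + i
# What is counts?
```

Initial: counts = {}, items = ['x', 'y', 'x', 'z', 'z', 'x', 'z', 'x', 'x', 'y']
i=0, x='x': counts = {'x': 0}
i=1, x='y': counts = {'x': 0, 'y': 1}
i=2, x='x': counts = {'x': 2, 'y': 1}
i=3, x='z': counts = {'x': 2, 'y': 1, 'z': 3}
i=4, x='z': counts = {'x': 2, 'y': 1, 'z': 7}
i=5, x='x': counts = {'x': 7, 'y': 1, 'z': 7}
i=6, x='z': counts = {'x': 7, 'y': 1, 'z': 13}
i=7, x='x': counts = {'x': 14, 'y': 1, 'z': 13}
i=8, x='x': counts = {'x': 22, 'y': 1, 'z': 13}
i=9, x='y': counts = {'x': 22, 'y': 10, 'z': 13}

{'x': 22, 'y': 10, 'z': 13}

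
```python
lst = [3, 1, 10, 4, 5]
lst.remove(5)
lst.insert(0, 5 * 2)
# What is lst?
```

After line 1: lst = [3, 1, 10, 4, 5]
After line 2 (remove first 5): lst = [3, 1, 10, 4]
After line 3 (insert 10 at index 0): lst = [10, 3, 1, 10, 4]

[10, 3, 1, 10, 4]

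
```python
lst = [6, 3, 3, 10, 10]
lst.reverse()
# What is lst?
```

[10, 10, 3, 3, 6]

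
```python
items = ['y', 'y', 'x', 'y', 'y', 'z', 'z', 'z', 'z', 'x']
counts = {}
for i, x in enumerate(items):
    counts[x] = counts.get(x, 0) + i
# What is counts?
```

Initial: counts = {}, items = ['y', 'y', 'x', 'y', 'y', 'z', 'z', 'z', 'z', 'x']
i=0, x='y': counts = {'y': 0}
i=1, x='y': counts = {'y': 1}
i=2, x='x': counts = {'y': 1, 'x': 2}
i=3, x='y': counts = {'y': 4, 'x': 2}
i=4, x='y': counts = {'y': 8, 'x': 2}
i=5, x='z': counts = {'y': 8, 'x': 2, 'z': 5}
i=6, x='z': counts = {'y': 8, 'x': 2, 'z': 11}
i=7, x='z': counts = {'y': 8, 'x': 2, 'z': 18}
i=8, x='z': counts = {'y': 8, 'x': 2, 'z': 26}
i=9, x='x': counts = {'y': 8, 'x': 11, 'z': 26}

{'y': 8, 'x': 11, 'z': 26}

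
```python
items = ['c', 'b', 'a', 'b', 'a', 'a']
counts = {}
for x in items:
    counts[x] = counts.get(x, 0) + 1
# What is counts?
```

Initial: counts = {}, items = ['c', 'b', 'a', 'b', 'a', 'a']
See 'c': counts = {'c': 1}
See 'b': counts = {'c': 1, 'b': 1}
See 'a': counts = {'c': 1, 'b': 1, 'a': 1}
See 'b': counts = {'c': 1, 'b': 2, 'a': 1}
See 'a': counts = {'c': 1, 'b': 2, 'a': 2}
See 'a': counts = {'c': 1, 'b': 2, 'a': 3}

{'c': 1, 'b': 2, 'a': 3}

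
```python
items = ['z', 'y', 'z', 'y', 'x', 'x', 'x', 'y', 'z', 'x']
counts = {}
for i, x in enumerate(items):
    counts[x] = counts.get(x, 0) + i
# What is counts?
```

Initial: counts = {}, items = ['z', 'y', 'z', 'y', 'x', 'x', 'x', 'y', 'z', 'x']
i=0, x='z': counts = {'z': 0}
i=1, x='y': counts = {'z': 0, 'y': 1}
i=2, x='z': counts = {'z': 2, 'y': 1}
i=3, x='y': counts = {'z': 2, 'y': 4}
i=4, x='x': counts = {'z': 2, 'y': 4, 'x': 4}
i=5, x='x': counts = {'z': 2, 'y': 4, 'x': 9}
i=6, x='x': counts = {'z': 2, 'y': 4, 'x': 15}
i=7, x='y': counts = {'z': 2, 'y': 11, 'x': 15}
i=8, x='z': counts = {'z': 10, 'y': 11, 'x': 15}
i=9, x='x': counts = {'z': 10, 'y': 11, 'x': 24}

{'z': 10, 'y': 11, 'x': 24}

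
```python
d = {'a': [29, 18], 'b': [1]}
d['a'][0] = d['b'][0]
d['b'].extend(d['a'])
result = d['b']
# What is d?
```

After line 1: d = {'a': [29, 18], 'b': [1]}
After line 2 (a[0] = b[0] = 1): d = {'a': [1, 18], 'b': [1]}
After line 3 (b.extend(a) appends [1, 18]): d = {'a': [1, 18], 'b': [1, 1, 18]}
After line 4: result = d['b'] = [1, 1, 18]

{'a': [1, 18], 'b': [1, 1, 18]}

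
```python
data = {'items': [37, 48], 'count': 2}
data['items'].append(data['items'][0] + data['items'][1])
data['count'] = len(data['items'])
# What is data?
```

After line 1: data = {'items': [37, 48], 'count': 2}
After line 2 (append 37 + 48 = 85): data = {'items': [37, 48, 85], 'count': 2}
After line 3 (count = len(items) = 3): data = {'items': [37, 48, 85], 'count': 3}

{'items': [37, 48, 85], 'count': 3}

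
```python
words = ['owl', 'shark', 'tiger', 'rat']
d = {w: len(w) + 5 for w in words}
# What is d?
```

{'owl': 8, 'shark': 10, 'tiger': 10, 'rat': 8}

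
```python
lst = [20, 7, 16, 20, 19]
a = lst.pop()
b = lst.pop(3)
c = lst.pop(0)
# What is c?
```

After line 1: lst = [20, 7, 16, 20, 19]
After line 2 (pop() -> a = 19): lst = [20, 7, 16, 20]
After line 3 (pop(3) -> b = 20): lst = [20, 7, 16]
After line 4 (pop(0) -> c = 20): lst = [7, 16]

20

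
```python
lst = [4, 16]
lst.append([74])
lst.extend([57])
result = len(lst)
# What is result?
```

After line 1: lst = [4, 16]
After line 2 (append adds [74] as single element): lst = [4, 16, [74]]
After line 3 (extend unpacks [57], adds 57): lst = [4, 16, [74], 57]
After line 4: result = len(lst) = 4

4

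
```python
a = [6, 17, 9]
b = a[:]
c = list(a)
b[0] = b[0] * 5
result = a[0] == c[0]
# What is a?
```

After line 1: a = [6, 17, 9]
After line 2 (b = a[:], copy): a = [6, 17, 9], b = [6, 17, 9]
After line 3 (c = list(a) is a copy, new object): c = [6, 17, 9]
After line 4 (b[0] = 6 * 5 = 30; only b mutates (copy)): a = [6, 17, 9], b = [30, 17, 9], c = [6, 17, 9]
After line 5 (a[0] = 6, c[0] = 6; result = True)

[6, 17, 9]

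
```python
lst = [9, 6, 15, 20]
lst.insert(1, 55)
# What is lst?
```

[9, 55, 6, 15, 20]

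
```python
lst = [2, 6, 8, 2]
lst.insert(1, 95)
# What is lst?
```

[2, 95, 6, 8, 2]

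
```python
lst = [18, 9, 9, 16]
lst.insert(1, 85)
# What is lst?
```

[18, 85, 9, 9, 16]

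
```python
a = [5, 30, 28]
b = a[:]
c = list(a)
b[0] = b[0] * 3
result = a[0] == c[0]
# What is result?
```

After line 1: a = [5, 30, 28]
After line 2 (b = a[:], copy): a = [5, 30, 28], b = [5, 30, 28]
After line 3 (c = list(a) is a copy, new object): c = [5, 30, 28]
After line 4 (b[0] = 5 * 3 = 15; only b mutates (copy)): a = [5, 30, 28], b = [15, 30, 28], c = [5, 30, 28]
After line 5 (a[0] = 5, c[0] = 5; result = True)

True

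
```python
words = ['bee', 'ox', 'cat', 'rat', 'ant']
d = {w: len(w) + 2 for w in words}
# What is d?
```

{'bee': 5, 'ox': 4, 'cat': 5, 'rat': 5, 'ant': 5}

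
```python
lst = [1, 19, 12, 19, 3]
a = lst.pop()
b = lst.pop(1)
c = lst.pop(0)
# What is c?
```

After line 1: lst = [1, 19, 12, 19, 3]
After line 2 (pop() -> a = 3): lst = [1, 19, 12, 19]
After line 3 (pop(1) -> b = 19): lst = [1, 12, 19]
After line 4 (pop(0) -> c = 1): lst = [12, 19]

1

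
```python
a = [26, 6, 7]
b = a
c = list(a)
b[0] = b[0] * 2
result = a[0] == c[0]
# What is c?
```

After line 1: a = [26, 6, 7]
After line 2 (b = a, alias): a = [26, 6, 7], b = [26, 6, 7]
After line 3 (c = list(a) is a copy, new object): c = [26, 6, 7]
After line 4 (b[0] = 26 * 2 = 52; mutates shared a/b): a = b = [52, 6, 7], c = [26, 6, 7]
After line 5 (a[0] = 52, c[0] = 26; result = False)

[26, 6, 7]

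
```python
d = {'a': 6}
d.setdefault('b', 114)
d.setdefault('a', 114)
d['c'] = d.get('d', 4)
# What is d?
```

After line 1: d = {'a': 6}
After line 2 (setdefault adds 'b'=114): d = {'a': 6, 'b': 114}
After line 3 (setdefault 'a' no-op, already exists): d = {'a': 6, 'b': 114}
After line 4 (get('d', 4) returns default since 'd' not in d): d = {'a': 6, 'b': 114, 'c': 4}

{'a': 6, 'b': 114, 'c': 4}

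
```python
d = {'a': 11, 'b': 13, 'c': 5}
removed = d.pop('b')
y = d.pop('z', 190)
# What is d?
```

After line 1: d = {'a': 11, 'b': 13, 'c': 5}
After line 2 (pop 'b' returns 13): d = {'a': 11, 'c': 5}, removed = 13
After line 3 (pop 'z' missing, returns default 190): d = {'a': 11, 'c': 5}, y = 190

{'a': 11, 'c': 5}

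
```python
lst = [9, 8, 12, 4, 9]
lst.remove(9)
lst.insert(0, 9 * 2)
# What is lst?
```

After line 1: lst = [9, 8, 12, 4, 9]
After line 2 (remove first 9): lst = [8, 12, 4, 9]
After line 3 (insert 18 at index 0): lst = [18, 8, 12, 4, 9]

[18, 8, 12, 4, 9]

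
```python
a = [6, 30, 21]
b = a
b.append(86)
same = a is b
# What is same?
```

After line 1: a = [6, 30, 21]
After line 2 (b = a is an alias, same object): a = [6, 30, 21], b = [6, 30, 21]
After line 3 (b.append mutates the shared list): a = [6, 30, 21, 86], b = [6, 30, 21, 86]
After line 4 (same = a is b; same object -> True): same = True

True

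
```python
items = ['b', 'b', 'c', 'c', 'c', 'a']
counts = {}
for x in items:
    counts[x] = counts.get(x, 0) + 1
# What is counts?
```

Initial: counts = {}, items = ['b', 'b', 'c', 'c', 'c', 'a']
See 'b': counts = {'b': 1}
See 'b': counts = {'b': 2}
See 'c': counts = {'b': 2, 'c': 1}
See 'c': counts = {'b': 2, 'c': 2}
See 'c': counts = {'b': 2, 'c': 3}
See 'a': counts = {'b': 2, 'c': 3, 'a': 1}

{'b': 2, 'c': 3, 'a': 1}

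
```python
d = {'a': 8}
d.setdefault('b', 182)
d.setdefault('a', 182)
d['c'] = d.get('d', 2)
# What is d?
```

After line 1: d = {'a': 8}
After line 2 (setdefault adds 'b'=182): d = {'a': 8, 'b': 182}
After line 3 (setdefault 'a' no-op, already exists): d = {'a': 8, 'b': 182}
After line 4 (get('d', 2) returns default since 'd' not in d): d = {'a': 8, 'b': 182, 'c': 2}

{'a': 8, 'b': 182, 'c': 2}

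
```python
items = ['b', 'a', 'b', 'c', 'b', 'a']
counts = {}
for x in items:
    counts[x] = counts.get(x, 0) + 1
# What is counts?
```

Initial: counts = {}, items = ['b', 'a', 'b', 'c', 'b', 'a']
See 'b': counts = {'b': 1}
See 'a': counts = {'b': 1, 'a': 1}
See 'b': counts = {'b': 2, 'a': 1}
See 'c': counts = {'b': 2, 'a': 1, 'c': 1}
See 'b': counts = {'b': 3, 'a': 1, 'c': 1}
See 'a': counts = {'b': 3, 'a': 2, 'c': 1}

{'b': 3, 'a': 2, 'c': 1}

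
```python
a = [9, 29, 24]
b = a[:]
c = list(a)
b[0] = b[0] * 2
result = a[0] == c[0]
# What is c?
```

After line 1: a = [9, 29, 24]
After line 2 (b = a[:], copy): a = [9, 29, 24], b = [9, 29, 24]
After line 3 (c = list(a) is a copy, new object): c = [9, 29, 24]
After line 4 (b[0] = 9 * 2 = 18; only b mutates (copy)): a = [9, 29, 24], b = [18, 29, 24], c = [9, 29, 24]
After line 5 (a[0] = 9, c[0] = 9; result = True)

[9, 29, 24]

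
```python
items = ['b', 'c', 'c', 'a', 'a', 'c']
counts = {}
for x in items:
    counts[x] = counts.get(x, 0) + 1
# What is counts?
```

Initial: counts = {}, items = ['b', 'c', 'c', 'a', 'a', 'c']
See 'b': counts = {'b': 1}
See 'c': counts = {'b': 1, 'c': 1}
See 'c': counts = {'b': 1, 'c': 2}
See 'a': counts = {'b': 1, 'c': 2, 'a': 1}
See 'a': counts = {'b': 1, 'c': 2, 'a': 2}
See 'c': counts = {'b': 1, 'c': 3, 'a': 2}

{'b': 1, 'c': 3, 'a': 2}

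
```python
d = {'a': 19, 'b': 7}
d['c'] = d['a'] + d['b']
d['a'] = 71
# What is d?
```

After line 1: d = {'a': 19, 'b': 7}
After line 2 (d['c'] = 19 + 7): d = {'a': 19, 'b': 7, 'c': 26}
After line 3: d = {'a': 71, 'b': 7, 'c': 26}

{'a': 71, 'b': 7, 'c': 26}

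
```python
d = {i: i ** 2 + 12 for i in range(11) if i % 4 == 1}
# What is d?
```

{1: 13, 5: 37, 9: 93}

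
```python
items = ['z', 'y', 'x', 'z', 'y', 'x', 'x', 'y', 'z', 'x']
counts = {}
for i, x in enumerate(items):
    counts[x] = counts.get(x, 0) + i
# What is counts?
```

Initial: counts = {}, items = ['z', 'y', 'x', 'z', 'y', 'x', 'x', 'y', 'z', 'x']
i=0, x='z': counts = {'z': 0}
i=1, x='y': counts = {'z': 0, 'y': 1}
i=2, x='x': counts = {'z': 0, 'y': 1, 'x': 2}
i=3, x='z': counts = {'z': 3, 'y': 1, 'x': 2}
i=4, x='y': counts = {'z': 3, 'y': 5, 'x': 2}
i=5, x='x': counts = {'z': 3, 'y': 5, 'x': 7}
i=6, x='x': counts = {'z': 3, 'y': 5, 'x': 13}
i=7, x='y': counts = {'z': 3, 'y': 12, 'x': 13}
i=8, x='z': counts = {'z': 11, 'y': 12, 'x': 13}
i=9, x='x': counts = {'z': 11, 'y': 12, 'x': 22}

{'z': 11, 'y': 12, 'x': 22}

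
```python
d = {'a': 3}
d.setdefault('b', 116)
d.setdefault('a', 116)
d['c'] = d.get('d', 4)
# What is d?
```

After line 1: d = {'a': 3}
After line 2 (setdefault adds 'b'=116): d = {'a': 3, 'b': 116}
After line 3 (setdefault 'a' no-op, already exists): d = {'a': 3, 'b': 116}
After line 4 (get('d', 4) returns default since 'd' not in d): d = {'a': 3, 'b': 116, 'c': 4}

{'a': 3, 'b': 116, 'c': 4}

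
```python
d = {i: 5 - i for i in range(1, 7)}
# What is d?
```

{1: 4, 2: 3, 3: 2, 4: 1, 5: 0, 6: -1}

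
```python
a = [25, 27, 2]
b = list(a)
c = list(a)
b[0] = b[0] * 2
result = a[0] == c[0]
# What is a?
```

After line 1: a = [25, 27, 2]
After line 2 (b = list(a), copy): a = [25, 27, 2], b = [25, 27, 2]
After line 3 (c = list(a) is a copy, new object): c = [25, 27, 2]
After line 4 (b[0] = 25 * 2 = 50; only b mutates (copy)): a = [25, 27, 2], b = [50, 27, 2], c = [25, 27, 2]
After line 5 (a[0] = 25, c[0] = 25; result = True)

[25, 27, 2]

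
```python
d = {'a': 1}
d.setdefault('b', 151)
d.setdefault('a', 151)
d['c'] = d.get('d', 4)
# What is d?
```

After line 1: d = {'a': 1}
After line 2 (setdefault adds 'b'=151): d = {'a': 1, 'b': 151}
After line 3 (setdefault 'a' no-op, already exists): d = {'a': 1, 'b': 151}
After line 4 (get('d', 4) returns default since 'd' not in d): d = {'a': 1, 'b': 151, 'c': 4}

{'a': 1, 'b': 151, 'c': 4}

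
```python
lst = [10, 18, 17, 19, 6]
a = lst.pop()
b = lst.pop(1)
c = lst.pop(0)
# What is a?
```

After line 1: lst = [10, 18, 17, 19, 6]
After line 2 (pop() -> a = 6): lst = [10, 18, 17, 19]
After line 3 (pop(1) -> b = 18): lst = [10, 17, 19]
After line 4 (pop(0) -> c = 10): lst = [17, 19]

6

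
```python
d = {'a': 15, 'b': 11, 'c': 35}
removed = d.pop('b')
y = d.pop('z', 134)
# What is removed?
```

After line 1: d = {'a': 15, 'b': 11, 'c': 35}
After line 2 (pop 'b' returns 11): d = {'a': 15, 'c': 35}, removed = 11
After line 3 (pop 'z' missing, returns default 134): d = {'a': 15, 'c': 35}, y = 134

11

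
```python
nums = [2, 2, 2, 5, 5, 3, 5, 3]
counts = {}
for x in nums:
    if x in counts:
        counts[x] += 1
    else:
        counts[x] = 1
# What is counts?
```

Initial: counts = {}, nums = [2, 2, 2, 5, 5, 3, 5, 3]
See 2: counts = {2: 1}
See 2: counts = {2: 2}
See 2: counts = {2: 3}
See 5: counts = {2: 3, 5: 1}
See 5: counts = {2: 3, 5: 2}
See 3: counts = {2: 3, 5: 2, 3: 1}
See 5: counts = {2: 3, 5: 3, 3: 1}
See 3: counts = {2: 3, 5: 3, 3: 2}

{2: 3, 5: 3, 3: 2}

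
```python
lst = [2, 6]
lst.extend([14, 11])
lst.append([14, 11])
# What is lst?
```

After line 1: lst = [2, 6]
After line 2 (extend unpacks [14, 11]): lst = [2, 6, 14, 11]
After line 3 (append adds [14, 11] as single element): lst = [2, 6, 14, 11, [14, 11]]

[2, 6, 14, 11, [14, 11]]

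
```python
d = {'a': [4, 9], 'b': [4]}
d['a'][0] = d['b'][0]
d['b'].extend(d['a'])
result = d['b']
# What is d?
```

After line 1: d = {'a': [4, 9], 'b': [4]}
After line 2 (a[0] = b[0] = 4): d = {'a': [4, 9], 'b': [4]}
After line 3 (b.extend(a) appends [4, 9]): d = {'a': [4, 9], 'b': [4, 4, 9]}
After line 4: result = d['b'] = [4, 4, 9]

{'a': [4, 9], 'b': [4, 4, 9]}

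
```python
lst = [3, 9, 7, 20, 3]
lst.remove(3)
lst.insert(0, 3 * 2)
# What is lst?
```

After line 1: lst = [3, 9, 7, 20, 3]
After line 2 (remove first 3): lst = [9, 7, 20, 3]
After line 3 (insert 6 at index 0): lst = [6, 9, 7, 20, 3]

[6, 9, 7, 20, 3]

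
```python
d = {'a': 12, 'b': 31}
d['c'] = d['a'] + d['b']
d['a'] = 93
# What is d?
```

After line 1: d = {'a': 12, 'b': 31}
After line 2 (d['c'] = 12 + 31): d = {'a': 12, 'b': 31, 'c': 43}
After line 3: d = {'a': 93, 'b': 31, 'c': 43}

{'a': 93, 'b': 31, 'c': 43}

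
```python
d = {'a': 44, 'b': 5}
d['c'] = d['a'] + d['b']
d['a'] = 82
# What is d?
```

After line 1: d = {'a': 44, 'b': 5}
After line 2 (d['c'] = 44 + 5): d = {'a': 44, 'b': 5, 'c': 49}
After line 3: d = {'a': 82, 'b': 5, 'c': 49}

{'a': 82, 'b': 5, 'c': 49}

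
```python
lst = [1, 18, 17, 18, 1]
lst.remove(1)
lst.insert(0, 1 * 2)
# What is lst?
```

After line 1: lst = [1, 18, 17, 18, 1]
After line 2 (remove first 1): lst = [18, 17, 18, 1]
After line 3 (insert 2 at index 0): lst = [2, 18, 17, 18, 1]

[2, 18, 17, 18, 1]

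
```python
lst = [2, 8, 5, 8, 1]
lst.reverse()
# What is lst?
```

[1, 8, 5, 8, 2]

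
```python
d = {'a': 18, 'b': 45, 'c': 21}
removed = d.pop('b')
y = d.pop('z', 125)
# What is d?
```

After line 1: d = {'a': 18, 'b': 45, 'c': 21}
After line 2 (pop 'b' returns 45): d = {'a': 18, 'c': 21}, removed = 45
After line 3 (pop 'z' missing, returns default 125): d = {'a': 18, 'c': 21}, y = 125

{'a': 18, 'c': 21}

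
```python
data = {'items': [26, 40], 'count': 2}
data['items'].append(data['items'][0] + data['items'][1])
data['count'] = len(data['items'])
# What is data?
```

After line 1: data = {'items': [26, 40], 'count': 2}
After line 2 (append 26 + 40 = 66): data = {'items': [26, 40, 66], 'count': 2}
After line 3 (count = len(items) = 3): data = {'items': [26, 40, 66], 'count': 3}

{'items': [26, 40, 66], 'count': 3}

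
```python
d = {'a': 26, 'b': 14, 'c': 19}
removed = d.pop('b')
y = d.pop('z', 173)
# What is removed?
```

After line 1: d = {'a': 26, 'b': 14, 'c': 19}
After line 2 (pop 'b' returns 14): d = {'a': 26, 'c': 19}, removed = 14
After line 3 (pop 'z' missing, returns default 173): d = {'a': 26, 'c': 19}, y = 173

14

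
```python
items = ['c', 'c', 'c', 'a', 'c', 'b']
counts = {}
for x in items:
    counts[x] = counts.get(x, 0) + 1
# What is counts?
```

Initial: counts = {}, items = ['c', 'c', 'c', 'a', 'c', 'b']
See 'c': counts = {'c': 1}
See 'c': counts = {'c': 2}
See 'c': counts = {'c': 3}
See 'a': counts = {'c': 3, 'a': 1}
See 'c': counts = {'c': 4, 'a': 1}
See 'b': counts = {'c': 4, 'a': 1, 'b': 1}

{'c': 4, 'a': 1, 'b': 1}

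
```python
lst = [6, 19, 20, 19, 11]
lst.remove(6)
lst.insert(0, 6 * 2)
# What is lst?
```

After line 1: lst = [6, 19, 20, 19, 11]
After line 2 (remove first 6): lst = [19, 20, 19, 11]
After line 3 (insert 12 at index 0): lst = [12, 19, 20, 19, 11]

[12, 19, 20, 19, 11]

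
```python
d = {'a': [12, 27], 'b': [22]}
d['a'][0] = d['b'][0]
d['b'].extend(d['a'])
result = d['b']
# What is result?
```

After line 1: d = {'a': [12, 27], 'b': [22]}
After line 2 (a[0] = b[0] = 22): d = {'a': [22, 27], 'b': [22]}
After line 3 (b.extend(a) appends [22, 27]): d = {'a': [22, 27], 'b': [22, 22, 27]}
After line 4: result = d['b'] = [22, 22, 27]

[22, 22, 27]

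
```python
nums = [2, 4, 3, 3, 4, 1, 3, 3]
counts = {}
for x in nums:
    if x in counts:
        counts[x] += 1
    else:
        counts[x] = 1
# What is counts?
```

Initial: counts = {}, nums = [2, 4, 3, 3, 4, 1, 3, 3]
See 2: counts = {2: 1}
See 4: counts = {2: 1, 4: 1}
See 3: counts = {2: 1, 4: 1, 3: 1}
See 3: counts = {2: 1, 4: 1, 3: 2}
See 4: counts = {2: 1, 4: 2, 3: 2}
See 1: counts = {2: 1, 4: 2, 3: 2, 1: 1}
See 3: counts = {2: 1, 4: 2, 3: 3, 1: 1}
See 3: counts = {2: 1, 4: 2, 3: 4, 1: 1}

{2: 1, 4: 2, 3: 4, 1: 1}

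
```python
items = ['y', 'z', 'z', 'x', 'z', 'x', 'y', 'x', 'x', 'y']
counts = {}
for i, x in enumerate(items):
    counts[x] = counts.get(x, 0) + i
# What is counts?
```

Initial: counts = {}, items = ['y', 'z', 'z', 'x', 'z', 'x', 'y', 'x', 'x', 'y']
i=0, x='y': counts = {'y': 0}
i=1, x='z': counts = {'y': 0, 'z': 1}
i=2, x='z': counts = {'y': 0, 'z': 3}
i=3, x='x': counts = {'y': 0, 'z': 3, 'x': 3}
i=4, x='z': counts = {'y': 0, 'z': 7, 'x': 3}
i=5, x='x': counts = {'y': 0, 'z': 7, 'x': 8}
i=6, x='y': counts = {'y': 6, 'z': 7, 'x': 8}
i=7, x='x': counts = {'y': 6, 'z': 7, 'x': 15}
i=8, x='x': counts = {'y': 6, 'z': 7, 'x': 23}
i=9, x='y': counts = {'y': 15, 'z': 7, 'x': 23}

{'y': 15, 'z': 7, 'x': 23}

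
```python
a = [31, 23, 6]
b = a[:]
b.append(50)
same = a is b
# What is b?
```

After line 1: a = [31, 23, 6]
After line 2 (b = a[:] is a shallow copy, new object): a = [31, 23, 6], b = [31, 23, 6]
After line 3 (append only mutates b): a = [31, 23, 6], b = [31, 23, 6, 50]
After line 4 (same = a is b; different objects -> False): same = False

[31, 23, 6, 50]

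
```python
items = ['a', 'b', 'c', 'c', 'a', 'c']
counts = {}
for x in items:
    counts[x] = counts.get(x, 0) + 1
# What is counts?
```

Initial: counts = {}, items = ['a', 'b', 'c', 'c', 'a', 'c']
See 'a': counts = {'a': 1}
See 'b': counts = {'a': 1, 'b': 1}
See 'c': counts = {'a': 1, 'b': 1, 'c': 1}
See 'c': counts = {'a': 1, 'b': 1, 'c': 2}
See 'a': counts = {'a': 2, 'b': 1, 'c': 2}
See 'c': counts = {'a': 2, 'b': 1, 'c': 3}

{'a': 2, 'b': 1, 'c': 3}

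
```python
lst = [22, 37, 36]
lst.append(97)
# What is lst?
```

[22, 37, 36, 97]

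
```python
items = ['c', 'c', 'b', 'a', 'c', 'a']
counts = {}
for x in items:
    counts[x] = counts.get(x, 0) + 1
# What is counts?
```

Initial: counts = {}, items = ['c', 'c', 'b', 'a', 'c', 'a']
See 'c': counts = {'c': 1}
See 'c': counts = {'c': 2}
See 'b': counts = {'c': 2, 'b': 1}
See 'a': counts = {'c': 2, 'b': 1, 'a': 1}
See 'c': counts = {'c': 3, 'b': 1, 'a': 1}
See 'a': counts = {'c': 3, 'b': 1, 'a': 2}

{'c': 3, 'b': 1, 'a': 2}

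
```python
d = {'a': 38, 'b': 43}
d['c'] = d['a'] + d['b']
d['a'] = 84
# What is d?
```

After line 1: d = {'a': 38, 'b': 43}
After line 2 (d['c'] = 38 + 43): d = {'a': 38, 'b': 43, 'c': 81}
After line 3: d = {'a': 84, 'b': 43, 'c': 81}

{'a': 84, 'b': 43, 'c': 81}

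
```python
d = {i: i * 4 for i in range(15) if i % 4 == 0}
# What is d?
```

{0: 0, 4: 16, 8: 32, 12: 48}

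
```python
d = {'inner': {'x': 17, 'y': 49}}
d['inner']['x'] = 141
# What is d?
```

After line 1: d = {'inner': {'x': 17, 'y': 49}}
After line 2 (inner x overwritten): d = {'inner': {'x': 141, 'y': 49}}

{'inner': {'x': 141, 'y': 49}}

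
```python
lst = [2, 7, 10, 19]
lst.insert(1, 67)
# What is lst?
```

[2, 67, 7, 10, 19]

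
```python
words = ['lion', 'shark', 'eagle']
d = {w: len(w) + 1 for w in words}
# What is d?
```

{'lion': 5, 'shark': 6, 'eagle': 6}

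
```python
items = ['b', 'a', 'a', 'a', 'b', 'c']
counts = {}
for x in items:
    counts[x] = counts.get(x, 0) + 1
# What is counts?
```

Initial: counts = {}, items = ['b', 'a', 'a', 'a', 'b', 'c']
See 'b': counts = {'b': 1}
See 'a': counts = {'b': 1, 'a': 1}
See 'a': counts = {'b': 1, 'a': 2}
See 'a': counts = {'b': 1, 'a': 3}
See 'b': counts = {'b': 2, 'a': 3}
See 'c': counts = {'b': 2, 'a': 3, 'c': 1}

{'b': 2, 'a': 3, 'c': 1}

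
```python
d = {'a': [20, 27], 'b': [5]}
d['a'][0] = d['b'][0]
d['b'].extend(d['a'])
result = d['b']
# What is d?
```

After line 1: d = {'a': [20, 27], 'b': [5]}
After line 2 (a[0] = b[0] = 5): d = {'a': [5, 27], 'b': [5]}
After line 3 (b.extend(a) appends [5, 27]): d = {'a': [5, 27], 'b': [5, 5, 27]}
After line 4: result = d['b'] = [5, 5, 27]

{'a': [5, 27], 'b': [5, 5, 27]}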